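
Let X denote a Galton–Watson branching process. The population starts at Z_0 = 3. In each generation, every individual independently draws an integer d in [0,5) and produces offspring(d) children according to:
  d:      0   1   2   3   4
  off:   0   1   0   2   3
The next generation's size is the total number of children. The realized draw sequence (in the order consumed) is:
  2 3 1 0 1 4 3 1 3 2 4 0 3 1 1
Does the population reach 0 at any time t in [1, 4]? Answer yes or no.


no

gen 0: Z_0=3, draws=[2, 3, 1], offspring=[0, 2, 1], Z_1=3
gen 1: Z_1=3, draws=[0, 1, 4], offspring=[0, 1, 3], Z_2=4
gen 2: Z_2=4, draws=[3, 1, 3, 2], offspring=[2, 1, 2, 0], Z_3=5
gen 3: Z_3=5, draws=[4, 0, 3, 1, 1], offspring=[3, 0, 2, 1, 1], Z_4=7


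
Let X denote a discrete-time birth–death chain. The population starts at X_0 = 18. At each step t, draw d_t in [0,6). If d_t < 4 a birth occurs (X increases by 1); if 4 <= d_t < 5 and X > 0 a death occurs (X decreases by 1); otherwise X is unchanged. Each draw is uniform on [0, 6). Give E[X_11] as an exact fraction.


47/2

X can drop by at most 1 per step and X_0 = 18 > T = 11, so X_t >= 18 − t >= 7 > 0 for every t <= 11: the floor at 0 (the 'and X > 0' condition) never binds. Hence X_11 = X_0 + Σ_{t<11} Y_t with i.i.d. increments Y_t = y(d_t) ∈ {+1, −1, 0}.
Outcome values over d=0..5: [1, 1, 1, 1, -1, 0]
Σy = 3, Σy² = 5, M = 6
μ = 3/6 = 1/2,  σ² = 5/6 − (1/2)² = 7/12
E[X_11] = 18 + 11·(1/2) = 47/2


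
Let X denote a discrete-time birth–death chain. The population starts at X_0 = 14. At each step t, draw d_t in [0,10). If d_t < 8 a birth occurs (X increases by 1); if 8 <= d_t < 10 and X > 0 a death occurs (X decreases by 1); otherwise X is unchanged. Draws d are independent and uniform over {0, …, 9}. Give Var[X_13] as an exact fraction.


X can drop by at most 1 per step and X_0 = 14 > T = 13, so X_t >= 14 − t >= 1 > 0 for every t <= 13: the floor at 0 (the 'and X > 0' condition) never binds. Hence X_13 = X_0 + Σ_{t<13} Y_t with i.i.d. increments Y_t = y(d_t) ∈ {+1, −1, 0}.
Outcome values over d=0..9: [1, 1, 1, 1, 1, 1, 1, 1, -1, -1]
Σy = 6, Σy² = 10, M = 10
μ = 6/10 = 3/5,  σ² = 10/10 − (3/5)² = 16/25
Independent increments: Var[X_13] = 13·σ² = 13·(16/25) = 208/25

208/25


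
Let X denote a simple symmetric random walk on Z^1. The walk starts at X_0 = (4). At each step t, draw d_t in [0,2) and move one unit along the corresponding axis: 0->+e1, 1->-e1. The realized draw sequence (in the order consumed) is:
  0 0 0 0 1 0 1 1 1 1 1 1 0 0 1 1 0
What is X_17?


t=0: X=(4), d=0 → +e1, X_1=(5)
t=1: X=(5), d=0 → +e1, X_2=(6)
t=2: X=(6), d=0 → +e1, X_3=(7)
t=3: X=(7), d=0 → +e1, X_4=(8)
t=4: X=(8), d=1 → -e1, X_5=(7)
t=5: X=(7), d=0 → +e1, X_6=(8)
t=6: X=(8), d=1 → -e1, X_7=(7)
t=7: X=(7), d=1 → -e1, X_8=(6)
t=8: X=(6), d=1 → -e1, X_9=(5)
t=9: X=(5), d=1 → -e1, X_10=(4)
t=10: X=(4), d=1 → -e1, X_11=(3)
t=11: X=(3), d=1 → -e1, X_12=(2)
t=12: X=(2), d=0 → +e1, X_13=(3)
t=13: X=(3), d=0 → +e1, X_14=(4)
t=14: X=(4), d=1 → -e1, X_15=(3)
t=15: X=(3), d=1 → -e1, X_16=(2)
t=16: X=(2), d=0 → +e1, X_17=(3)

(3)


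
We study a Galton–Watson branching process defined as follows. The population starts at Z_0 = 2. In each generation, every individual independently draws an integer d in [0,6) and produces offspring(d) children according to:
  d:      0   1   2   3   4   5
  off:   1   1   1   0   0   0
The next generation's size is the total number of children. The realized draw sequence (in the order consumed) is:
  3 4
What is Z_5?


gen 0: Z_0=2, draws=[3, 4], offspring=[0, 0], Z_1=0
gen 1: Z_1=0, draws=[], offspring=[], Z_2=0
gen 2: Z_2=0, draws=[], offspring=[], Z_3=0
gen 3: Z_3=0, draws=[], offspring=[], Z_4=0
gen 4: Z_4=0, draws=[], offspring=[], Z_5=0

0


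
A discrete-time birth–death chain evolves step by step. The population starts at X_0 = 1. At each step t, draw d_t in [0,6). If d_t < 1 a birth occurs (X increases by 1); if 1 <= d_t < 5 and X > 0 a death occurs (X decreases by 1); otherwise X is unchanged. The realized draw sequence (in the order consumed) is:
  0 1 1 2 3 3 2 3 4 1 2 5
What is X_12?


t=0: X=1, d=0 → birth, X_1=2
t=1: X=2, d=1 → death, X_2=1
t=2: X=1, d=1 → death, X_3=0
t=3: X=0, d=2 → hold, X_4=0
t=4: X=0, d=3 → hold, X_5=0
t=5: X=0, d=3 → hold, X_6=0
t=6: X=0, d=2 → hold, X_7=0
t=7: X=0, d=3 → hold, X_8=0
t=8: X=0, d=4 → hold, X_9=0
t=9: X=0, d=1 → hold, X_10=0
t=10: X=0, d=2 → hold, X_11=0
t=11: X=0, d=5 → hold, X_12=0

0


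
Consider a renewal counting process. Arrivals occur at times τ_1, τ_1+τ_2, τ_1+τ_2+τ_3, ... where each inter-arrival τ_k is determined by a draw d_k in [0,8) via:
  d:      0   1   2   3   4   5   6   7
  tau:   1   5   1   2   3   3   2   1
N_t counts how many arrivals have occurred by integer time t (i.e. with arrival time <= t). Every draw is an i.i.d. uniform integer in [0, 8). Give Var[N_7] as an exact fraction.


Inter-arrival values over d=0..7: [1, 5, 1, 2, 3, 3, 2, 1]
Each d has probability 1/8, so the pmf of τ is: f(1) = 3/8, f(2) = 1/4, f(3) = 1/4, f(5) = 1/8
Let p_n(j) = P(N_n = j), with p_0 = [1]. Condition on τ_1: p_n(0) = P(τ > n), and for j >= 1, p_n(j) = Σ_{k<=n} f(k)·p_{n−k}(j−1)
p_1 = [5/8, 3/8]  (j = 0..1)
p_2 = [3/8, 31/64, 9/64]  (j = 0..2)
p_3 = [1/8, 35/64, 141/512, 27/512]  (j = 0..3)
p_4 = [1/8, 19/64, 215/512, 567/4096, 81/4096]  (j = 0..4)
p_5 = [0, 19/64, 189/512, 1071/4096, 2133/32768, 243/32768]  (j = 0..5)
p_6 = [0, 9/64, 189/512, 1279/4096, 4779/32768, 7695/262144, 729/262144]  (j = 0..6)
p_7 = [0, 5/64, 67/256, 1447/4096, 7113/32768, 19899/262144, 26973/2097152, 2187/2097152]  (j = 0..7)
E[N_7] = Σ j·p_7(j) = 6278195/2097152;  E[N_7²] = Σ j²·p_7(j) = 21368775/2097152
Var[N_7] = 21368775/2097152 − (6278195/2097152)² = 5397836770775/4398046511104

5397836770775/4398046511104


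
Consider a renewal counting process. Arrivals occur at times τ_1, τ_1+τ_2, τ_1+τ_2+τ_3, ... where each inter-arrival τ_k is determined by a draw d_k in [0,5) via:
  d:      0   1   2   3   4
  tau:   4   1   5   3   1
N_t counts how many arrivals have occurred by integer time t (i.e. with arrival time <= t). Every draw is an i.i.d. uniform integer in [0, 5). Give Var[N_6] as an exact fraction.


216195224/244140625

Inter-arrival values over d=0..4: [4, 1, 5, 3, 1]
Each d has probability 1/5, so the pmf of τ is: f(1) = 2/5, f(3) = 1/5, f(4) = 1/5, f(5) = 1/5
Let p_n(j) = P(N_n = j), with p_0 = [1]. Condition on τ_1: p_n(0) = P(τ > n), and for j >= 1, p_n(j) = Σ_{k<=n} f(k)·p_{n−k}(j−1)
p_1 = [3/5, 2/5]  (j = 0..1)
p_2 = [3/5, 6/25, 4/25]  (j = 0..2)
p_3 = [2/5, 11/25, 12/125, 8/125]  (j = 0..3)
p_4 = [1/5, 12/25, 32/125, 24/625, 16/625]  (j = 0..4)
p_5 = [0, 13/25, 8/25, 84/625, 48/3125, 32/3125]  (j = 0..5)
p_6 = [0, 8/25, 53/125, 112/625, 208/3125, 96/15625, 64/15625]  (j = 0..6)
E[N_6] = Σ j·p_6(j) = 31674/15625;  E[N_6²] = Σ j²·p_6(j) = 78044/15625
Var[N_6] = 78044/15625 − (31674/15625)² = 216195224/244140625


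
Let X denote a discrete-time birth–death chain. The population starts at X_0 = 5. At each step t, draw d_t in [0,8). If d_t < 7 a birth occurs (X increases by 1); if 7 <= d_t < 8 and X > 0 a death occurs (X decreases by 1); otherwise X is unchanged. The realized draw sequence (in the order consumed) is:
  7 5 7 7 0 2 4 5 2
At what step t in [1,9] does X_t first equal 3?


t=0: X=5, d=7 → death, X_1=4
t=1: X=4, d=5 → birth, X_2=5
t=2: X=5, d=7 → death, X_3=4
t=3: X=4, d=7 → death, X_4=3
t=4: X=3, d=0 → birth, X_5=4
t=5: X=4, d=2 → birth, X_6=5
t=6: X=5, d=4 → birth, X_7=6
t=7: X=6, d=5 → birth, X_8=7
t=8: X=7, d=2 → birth, X_9=8

4


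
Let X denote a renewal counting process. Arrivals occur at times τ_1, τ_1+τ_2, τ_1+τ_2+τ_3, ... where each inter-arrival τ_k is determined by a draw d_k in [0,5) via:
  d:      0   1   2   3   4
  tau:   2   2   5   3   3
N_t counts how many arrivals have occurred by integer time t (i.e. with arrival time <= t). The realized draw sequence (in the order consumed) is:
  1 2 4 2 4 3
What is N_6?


1

draw d_1=1: τ_1=2, arrival time A_1=2
draw d_2=2: τ_2=5, arrival time A_2=7
draw d_3=4: τ_3=3, arrival time A_3=10
draw d_4=2: τ_4=5, arrival time A_4=15
draw d_5=4: τ_5=3, arrival time A_5=18
draw d_6=3: τ_6=3, arrival time A_6=21
N_t over t=0..6: 0:0 1:0 2:1 3:1 4:1 5:1 6:1


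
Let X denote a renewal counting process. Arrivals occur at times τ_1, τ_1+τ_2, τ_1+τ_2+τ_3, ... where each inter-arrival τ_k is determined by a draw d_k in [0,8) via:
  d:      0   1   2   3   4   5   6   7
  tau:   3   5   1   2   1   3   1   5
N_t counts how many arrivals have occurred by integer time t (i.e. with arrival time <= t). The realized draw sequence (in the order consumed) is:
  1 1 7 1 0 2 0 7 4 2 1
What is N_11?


draw d_1=1: τ_1=5, arrival time A_1=5
draw d_2=1: τ_2=5, arrival time A_2=10
draw d_3=7: τ_3=5, arrival time A_3=15
draw d_4=1: τ_4=5, arrival time A_4=20
draw d_5=0: τ_5=3, arrival time A_5=23
draw d_6=2: τ_6=1, arrival time A_6=24
draw d_7=0: τ_7=3, arrival time A_7=27
draw d_8=7: τ_8=5, arrival time A_8=32
draw d_9=4: τ_9=1, arrival time A_9=33
draw d_10=2: τ_10=1, arrival time A_10=34
draw d_11=1: τ_11=5, arrival time A_11=39
N_t over t=0..11: 0:0 1:0 2:0 3:0 4:0 5:1 6:1 7:1 8:1 9:1 10:2 11:2

2


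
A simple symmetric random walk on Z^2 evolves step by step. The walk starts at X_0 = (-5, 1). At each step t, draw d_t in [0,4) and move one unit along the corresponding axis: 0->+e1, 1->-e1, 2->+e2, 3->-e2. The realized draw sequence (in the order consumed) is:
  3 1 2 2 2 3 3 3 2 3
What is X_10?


t=0: X=(-5, 1), d=3 → -e2, X_1=(-5, 0)
t=1: X=(-5, 0), d=1 → -e1, X_2=(-6, 0)
t=2: X=(-6, 0), d=2 → +e2, X_3=(-6, 1)
t=3: X=(-6, 1), d=2 → +e2, X_4=(-6, 2)
t=4: X=(-6, 2), d=2 → +e2, X_5=(-6, 3)
t=5: X=(-6, 3), d=3 → -e2, X_6=(-6, 2)
t=6: X=(-6, 2), d=3 → -e2, X_7=(-6, 1)
t=7: X=(-6, 1), d=3 → -e2, X_8=(-6, 0)
t=8: X=(-6, 0), d=2 → +e2, X_9=(-6, 1)
t=9: X=(-6, 1), d=3 → -e2, X_10=(-6, 0)

(-6, 0)


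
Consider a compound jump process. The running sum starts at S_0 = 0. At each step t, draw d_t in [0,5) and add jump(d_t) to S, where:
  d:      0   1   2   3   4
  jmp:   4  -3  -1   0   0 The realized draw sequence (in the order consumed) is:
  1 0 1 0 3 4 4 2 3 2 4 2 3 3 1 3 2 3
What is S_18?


-5

t=0: S=0, d=1, jump=-3, S_1=-3
t=1: S=-3, d=0, jump=4, S_2=1
t=2: S=1, d=1, jump=-3, S_3=-2
t=3: S=-2, d=0, jump=4, S_4=2
t=4: S=2, d=3, jump=0, S_5=2
t=5: S=2, d=4, jump=0, S_6=2
t=6: S=2, d=4, jump=0, S_7=2
t=7: S=2, d=2, jump=-1, S_8=1
t=8: S=1, d=3, jump=0, S_9=1
t=9: S=1, d=2, jump=-1, S_10=0
t=10: S=0, d=4, jump=0, S_11=0
t=11: S=0, d=2, jump=-1, S_12=-1
t=12: S=-1, d=3, jump=0, S_13=-1
t=13: S=-1, d=3, jump=0, S_14=-1
t=14: S=-1, d=1, jump=-3, S_15=-4
t=15: S=-4, d=3, jump=0, S_16=-4
t=16: S=-4, d=2, jump=-1, S_17=-5
t=17: S=-5, d=3, jump=0, S_18=-5


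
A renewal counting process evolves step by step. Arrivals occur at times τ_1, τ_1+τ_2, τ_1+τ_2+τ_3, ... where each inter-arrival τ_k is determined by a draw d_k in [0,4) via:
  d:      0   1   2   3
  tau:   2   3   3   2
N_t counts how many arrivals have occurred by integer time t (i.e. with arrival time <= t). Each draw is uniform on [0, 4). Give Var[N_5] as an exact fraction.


3/16

Inter-arrival values over d=0..3: [2, 3, 3, 2]
Each d has probability 1/4, so the pmf of τ is: f(2) = 1/2, f(3) = 1/2
Let p_n(j) = P(N_n = j), with p_0 = [1]. Condition on τ_1: p_n(0) = P(τ > n), and for j >= 1, p_n(j) = Σ_{k<=n} f(k)·p_{n−k}(j−1)
p_1 = [1]  (j = 0)
p_2 = [1/2, 1/2]  (j = 0..1)
p_3 = [0, 1]  (j = 0..1)
p_4 = [0, 3/4, 1/4]  (j = 0..2)
p_5 = [0, 1/4, 3/4]  (j = 0..2)
E[N_5] = Σ j·p_5(j) = 7/4;  E[N_5²] = Σ j²·p_5(j) = 13/4
Var[N_5] = 13/4 − (7/4)² = 3/16


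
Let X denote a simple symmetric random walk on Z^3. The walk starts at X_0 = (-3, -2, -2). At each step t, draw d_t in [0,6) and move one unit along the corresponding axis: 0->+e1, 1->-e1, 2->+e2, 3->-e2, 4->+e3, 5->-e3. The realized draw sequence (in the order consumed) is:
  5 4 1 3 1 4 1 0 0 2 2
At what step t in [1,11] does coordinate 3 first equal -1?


6

t=0: X=(-3, -2, -2), d=5 → -e3, X_1=(-3, -2, -3)
t=1: X=(-3, -2, -3), d=4 → +e3, X_2=(-3, -2, -2)
t=2: X=(-3, -2, -2), d=1 → -e1, X_3=(-4, -2, -2)
t=3: X=(-4, -2, -2), d=3 → -e2, X_4=(-4, -3, -2)
t=4: X=(-4, -3, -2), d=1 → -e1, X_5=(-5, -3, -2)
t=5: X=(-5, -3, -2), d=4 → +e3, X_6=(-5, -3, -1)
t=6: X=(-5, -3, -1), d=1 → -e1, X_7=(-6, -3, -1)
t=7: X=(-6, -3, -1), d=0 → +e1, X_8=(-5, -3, -1)
t=8: X=(-5, -3, -1), d=0 → +e1, X_9=(-4, -3, -1)
t=9: X=(-4, -3, -1), d=2 → +e2, X_10=(-4, -2, -1)
t=10: X=(-4, -2, -1), d=2 → +e2, X_11=(-4, -1, -1)


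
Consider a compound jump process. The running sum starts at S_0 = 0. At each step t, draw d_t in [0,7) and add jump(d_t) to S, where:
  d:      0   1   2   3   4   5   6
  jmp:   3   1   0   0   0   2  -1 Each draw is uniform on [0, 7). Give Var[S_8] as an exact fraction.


640/49

Outcome values over d=0..6: [3, 1, 0, 0, 0, 2, -1]
Σy = 5, Σy² = 15, M = 7
μ = 5/7 = 5/7,  σ² = 15/7 − (5/7)² = 80/49
Independent increments: Var[S_8] = 8·σ² = 8·(80/49) = 640/49


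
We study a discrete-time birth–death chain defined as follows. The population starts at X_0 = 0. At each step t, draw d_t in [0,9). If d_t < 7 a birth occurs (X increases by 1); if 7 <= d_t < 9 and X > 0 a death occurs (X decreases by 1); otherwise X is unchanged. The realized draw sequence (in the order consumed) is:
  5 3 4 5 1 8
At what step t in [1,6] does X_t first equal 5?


t=0: X=0, d=5 → birth, X_1=1
t=1: X=1, d=3 → birth, X_2=2
t=2: X=2, d=4 → birth, X_3=3
t=3: X=3, d=5 → birth, X_4=4
t=4: X=4, d=1 → birth, X_5=5
t=5: X=5, d=8 → death, X_6=4

5


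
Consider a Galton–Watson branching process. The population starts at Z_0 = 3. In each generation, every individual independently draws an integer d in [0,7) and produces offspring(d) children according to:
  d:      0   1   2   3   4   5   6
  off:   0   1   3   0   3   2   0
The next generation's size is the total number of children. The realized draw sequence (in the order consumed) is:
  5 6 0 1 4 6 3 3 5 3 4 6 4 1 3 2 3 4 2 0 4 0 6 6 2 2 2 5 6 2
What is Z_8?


gen 0: Z_0=3, draws=[5, 6, 0], offspring=[2, 0, 0], Z_1=2
gen 1: Z_1=2, draws=[1, 4], offspring=[1, 3], Z_2=4
gen 2: Z_2=4, draws=[6, 3, 3, 5], offspring=[0, 0, 0, 2], Z_3=2
gen 3: Z_3=2, draws=[3, 4], offspring=[0, 3], Z_4=3
gen 4: Z_4=3, draws=[6, 4, 1], offspring=[0, 3, 1], Z_5=4
gen 5: Z_5=4, draws=[3, 2, 3, 4], offspring=[0, 3, 0, 3], Z_6=6
gen 6: Z_6=6, draws=[2, 0, 4, 0, 6, 6], offspring=[3, 0, 3, 0, 0, 0], Z_7=6
gen 7: Z_7=6, draws=[2, 2, 2, 5, 6, 2], offspring=[3, 3, 3, 2, 0, 3], Z_8=14

14


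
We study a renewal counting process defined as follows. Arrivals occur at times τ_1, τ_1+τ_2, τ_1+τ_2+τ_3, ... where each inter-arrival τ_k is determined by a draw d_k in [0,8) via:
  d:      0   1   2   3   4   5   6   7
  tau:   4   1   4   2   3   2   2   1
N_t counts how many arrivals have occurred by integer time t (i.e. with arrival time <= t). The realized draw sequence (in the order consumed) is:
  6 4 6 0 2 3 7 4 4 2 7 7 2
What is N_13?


draw d_1=6: τ_1=2, arrival time A_1=2
draw d_2=4: τ_2=3, arrival time A_2=5
draw d_3=6: τ_3=2, arrival time A_3=7
draw d_4=0: τ_4=4, arrival time A_4=11
draw d_5=2: τ_5=4, arrival time A_5=15
draw d_6=3: τ_6=2, arrival time A_6=17
draw d_7=7: τ_7=1, arrival time A_7=18
draw d_8=4: τ_8=3, arrival time A_8=21
draw d_9=4: τ_9=3, arrival time A_9=24
draw d_10=2: τ_10=4, arrival time A_10=28
draw d_11=7: τ_11=1, arrival time A_11=29
draw d_12=7: τ_12=1, arrival time A_12=30
draw d_13=2: τ_13=4, arrival time A_13=34
N_t over t=0..13: 0:0 1:0 2:1 3:1 4:1 5:2 6:2 7:3 8:3 9:3 10:3 11:4 12:4 13:4

4


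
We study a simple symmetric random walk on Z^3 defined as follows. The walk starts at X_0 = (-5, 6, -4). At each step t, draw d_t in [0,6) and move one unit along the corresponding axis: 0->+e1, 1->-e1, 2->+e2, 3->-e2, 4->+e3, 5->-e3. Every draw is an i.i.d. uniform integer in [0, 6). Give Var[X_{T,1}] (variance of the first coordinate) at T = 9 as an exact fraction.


Outcome values over d=0..5: [1, -1, 0, 0, 0, 0]
Σy = 0, Σy² = 2, M = 6
μ = 0/6 = 0,  σ² = 2/6 − (0)² = 1/3
Independent increments: Var[X_9] = 9·σ² = 9·(1/3) = 3

3


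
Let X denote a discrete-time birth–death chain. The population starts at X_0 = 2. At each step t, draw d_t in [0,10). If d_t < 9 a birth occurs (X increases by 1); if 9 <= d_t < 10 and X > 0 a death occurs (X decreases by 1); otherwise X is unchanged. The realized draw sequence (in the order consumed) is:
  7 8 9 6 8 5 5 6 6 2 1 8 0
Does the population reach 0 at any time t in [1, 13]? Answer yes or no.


t=0: X=2, d=7 → birth, X_1=3
t=1: X=3, d=8 → birth, X_2=4
t=2: X=4, d=9 → death, X_3=3
t=3: X=3, d=6 → birth, X_4=4
t=4: X=4, d=8 → birth, X_5=5
t=5: X=5, d=5 → birth, X_6=6
t=6: X=6, d=5 → birth, X_7=7
t=7: X=7, d=6 → birth, X_8=8
t=8: X=8, d=6 → birth, X_9=9
t=9: X=9, d=2 → birth, X_10=10
t=10: X=10, d=1 → birth, X_11=11
t=11: X=11, d=8 → birth, X_12=12
t=12: X=12, d=0 → birth, X_13=13

no


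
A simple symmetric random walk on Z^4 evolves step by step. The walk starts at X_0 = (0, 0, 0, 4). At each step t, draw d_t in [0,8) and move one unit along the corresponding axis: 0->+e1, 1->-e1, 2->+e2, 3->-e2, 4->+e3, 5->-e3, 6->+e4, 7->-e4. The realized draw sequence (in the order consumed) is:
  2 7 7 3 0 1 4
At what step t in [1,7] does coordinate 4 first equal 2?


3

t=0: X=(0, 0, 0, 4), d=2 → +e2, X_1=(0, 1, 0, 4)
t=1: X=(0, 1, 0, 4), d=7 → -e4, X_2=(0, 1, 0, 3)
t=2: X=(0, 1, 0, 3), d=7 → -e4, X_3=(0, 1, 0, 2)
t=3: X=(0, 1, 0, 2), d=3 → -e2, X_4=(0, 0, 0, 2)
t=4: X=(0, 0, 0, 2), d=0 → +e1, X_5=(1, 0, 0, 2)
t=5: X=(1, 0, 0, 2), d=1 → -e1, X_6=(0, 0, 0, 2)
t=6: X=(0, 0, 0, 2), d=4 → +e3, X_7=(0, 0, 1, 2)


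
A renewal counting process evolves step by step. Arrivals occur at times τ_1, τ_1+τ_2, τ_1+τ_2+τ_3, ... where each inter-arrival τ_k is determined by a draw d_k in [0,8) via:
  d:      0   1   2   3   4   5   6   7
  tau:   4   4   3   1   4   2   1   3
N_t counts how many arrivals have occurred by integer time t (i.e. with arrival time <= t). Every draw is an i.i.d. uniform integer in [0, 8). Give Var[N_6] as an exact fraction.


Inter-arrival values over d=0..7: [4, 4, 3, 1, 4, 2, 1, 3]
Each d has probability 1/8, so the pmf of τ is: f(1) = 1/4, f(2) = 1/8, f(3) = 1/4, f(4) = 3/8
Let p_n(j) = P(N_n = j), with p_0 = [1]. Condition on τ_1: p_n(0) = P(τ > n), and for j >= 1, p_n(j) = Σ_{k<=n} f(k)·p_{n−k}(j−1)
p_1 = [3/4, 1/4]  (j = 0..1)
p_2 = [5/8, 5/16, 1/16]  (j = 0..2)
p_3 = [3/8, 1/2, 7/64, 1/64]  (j = 0..3)
p_4 = [0, 47/64, 29/128, 9/256, 1/256]  (j = 0..4)
p_5 = [0, 31/64, 107/256, 11/128, 11/1024, 1/1024]  (j = 0..5)
p_6 = [0, 21/64, 233/512, 47/256, 61/2048, 13/4096, 1/4096]  (j = 0..6)
E[N_6] = Σ j·p_6(j) = 7887/4096;  E[N_6²] = Σ j²·p_6(j) = 17881/4096
Var[N_6] = 17881/4096 − (7887/4096)² = 11035807/16777216

11035807/16777216


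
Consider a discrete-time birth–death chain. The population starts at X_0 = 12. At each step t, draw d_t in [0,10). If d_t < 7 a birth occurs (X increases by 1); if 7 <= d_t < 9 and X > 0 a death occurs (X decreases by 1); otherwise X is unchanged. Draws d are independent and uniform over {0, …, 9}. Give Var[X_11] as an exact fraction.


X can drop by at most 1 per step and X_0 = 12 > T = 11, so X_t >= 12 − t >= 1 > 0 for every t <= 11: the floor at 0 (the 'and X > 0' condition) never binds. Hence X_11 = X_0 + Σ_{t<11} Y_t with i.i.d. increments Y_t = y(d_t) ∈ {+1, −1, 0}.
Outcome values over d=0..9: [1, 1, 1, 1, 1, 1, 1, -1, -1, 0]
Σy = 5, Σy² = 9, M = 10
μ = 5/10 = 1/2,  σ² = 9/10 − (1/2)² = 13/20
Independent increments: Var[X_11] = 11·σ² = 11·(13/20) = 143/20

143/20


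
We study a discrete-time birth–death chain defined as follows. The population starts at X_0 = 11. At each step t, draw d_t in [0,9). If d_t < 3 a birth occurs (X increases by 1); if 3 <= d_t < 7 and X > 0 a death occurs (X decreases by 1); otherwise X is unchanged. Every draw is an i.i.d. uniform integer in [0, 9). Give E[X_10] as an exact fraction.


X can drop by at most 1 per step and X_0 = 11 > T = 10, so X_t >= 11 − t >= 1 > 0 for every t <= 10: the floor at 0 (the 'and X > 0' condition) never binds. Hence X_10 = X_0 + Σ_{t<10} Y_t with i.i.d. increments Y_t = y(d_t) ∈ {+1, −1, 0}.
Outcome values over d=0..8: [1, 1, 1, -1, -1, -1, -1, 0, 0]
Σy = -1, Σy² = 7, M = 9
μ = -1/9 = -1/9,  σ² = 7/9 − (-1/9)² = 62/81
E[X_10] = 11 + 10·(-1/9) = 89/9

89/9


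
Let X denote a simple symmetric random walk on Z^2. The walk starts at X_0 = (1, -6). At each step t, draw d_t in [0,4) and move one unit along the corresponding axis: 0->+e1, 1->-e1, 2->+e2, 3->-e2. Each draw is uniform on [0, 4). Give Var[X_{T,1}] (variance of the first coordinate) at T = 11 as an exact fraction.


Outcome values over d=0..3: [1, -1, 0, 0]
Σy = 0, Σy² = 2, M = 4
μ = 0/4 = 0,  σ² = 2/4 − (0)² = 1/2
Independent increments: Var[X_11] = 11·σ² = 11·(1/2) = 11/2

11/2


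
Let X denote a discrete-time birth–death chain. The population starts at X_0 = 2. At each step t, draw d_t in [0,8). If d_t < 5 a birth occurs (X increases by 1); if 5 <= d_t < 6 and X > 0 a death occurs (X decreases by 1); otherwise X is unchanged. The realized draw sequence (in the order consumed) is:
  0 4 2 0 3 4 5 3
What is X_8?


t=0: X=2, d=0 → birth, X_1=3
t=1: X=3, d=4 → birth, X_2=4
t=2: X=4, d=2 → birth, X_3=5
t=3: X=5, d=0 → birth, X_4=6
t=4: X=6, d=3 → birth, X_5=7
t=5: X=7, d=4 → birth, X_6=8
t=6: X=8, d=5 → death, X_7=7
t=7: X=7, d=3 → birth, X_8=8

8


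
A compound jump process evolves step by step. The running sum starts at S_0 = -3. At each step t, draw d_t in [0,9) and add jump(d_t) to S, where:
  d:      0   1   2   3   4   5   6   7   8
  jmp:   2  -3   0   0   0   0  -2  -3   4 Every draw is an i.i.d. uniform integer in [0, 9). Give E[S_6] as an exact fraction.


Outcome values over d=0..8: [2, -3, 0, 0, 0, 0, -2, -3, 4]
Σy = -2, Σy² = 42, M = 9
μ = -2/9 = -2/9,  σ² = 42/9 − (-2/9)² = 374/81
E[S_6] = -3 + 6·(-2/9) = -13/3

-13/3


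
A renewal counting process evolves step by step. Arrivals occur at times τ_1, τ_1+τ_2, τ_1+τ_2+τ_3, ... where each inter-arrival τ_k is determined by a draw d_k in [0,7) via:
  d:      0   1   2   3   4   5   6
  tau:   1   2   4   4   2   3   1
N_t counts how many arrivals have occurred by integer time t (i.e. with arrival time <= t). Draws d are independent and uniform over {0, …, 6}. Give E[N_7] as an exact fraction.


Inter-arrival values over d=0..6: [1, 2, 4, 4, 2, 3, 1]
Each d has probability 1/7, so the pmf of τ is: f(1) = 2/7, f(2) = 2/7, f(3) = 1/7, f(4) = 2/7
Renewal equation for m(n) = E[N_n]: condition on τ_1 = k (if k <= n, one arrival plus a fresh copy on the remaining n−k steps): m(n) = F(n) + Σ_{k<=n} f(k)·m(n−k), where F(n) = P(τ <= n) and m(0) = 0
m(1) = F(1) = 2/7
m(2) = F(2) + f(1)·m(1) = 4/7 + 2/7·2/7 = 32/49
m(3) = F(3) + f(1)·m(2) + f(2)·m(1) = 5/7 + 2/7·32/49 + 2/7·2/7 = 337/343
m(4) = F(4) + f(1)·m(3) + f(2)·m(2) + f(3)·m(1) = 1 + 2/7·337/343 + 2/7·32/49 + 1/7·2/7 = 3621/2401
m(5) = F(5) + f(1)·m(4) + f(2)·m(3) + f(3)·m(2) + f(4)·m(1) = 1 + 2/7·3621/2401 + 2/7·337/343 + 1/7·32/49 + 2/7·2/7 = 31707/16807
m(6) = F(6) + f(1)·m(5) + f(2)·m(4) + f(3)·m(3) + f(4)·m(2) = 1 + 2/7·31707/16807 + 2/7·3621/2401 + 1/7·337/343 + 2/7·32/49 = 270222/117649
m(7) = F(7) + f(1)·m(6) + f(2)·m(5) + f(3)·m(4) + f(4)·m(3) = 1 + 2/7·270222/117649 + 2/7·31707/16807 + 1/7·3621/2401 + 2/7·337/343 = 2216496/823543
E[N_7] = m(7) = 2216496/823543

2216496/823543


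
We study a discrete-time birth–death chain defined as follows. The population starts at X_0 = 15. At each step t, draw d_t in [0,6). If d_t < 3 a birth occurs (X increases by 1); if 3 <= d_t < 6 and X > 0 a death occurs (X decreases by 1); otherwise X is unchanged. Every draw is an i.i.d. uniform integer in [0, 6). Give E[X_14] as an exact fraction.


X can drop by at most 1 per step and X_0 = 15 > T = 14, so X_t >= 15 − t >= 1 > 0 for every t <= 14: the floor at 0 (the 'and X > 0' condition) never binds. Hence X_14 = X_0 + Σ_{t<14} Y_t with i.i.d. increments Y_t = y(d_t) ∈ {+1, −1, 0}.
Outcome values over d=0..5: [1, 1, 1, -1, -1, -1]
Σy = 0, Σy² = 6, M = 6
μ = 0/6 = 0,  σ² = 6/6 − (0)² = 1
E[X_14] = 15 + 14·(0) = 15

15


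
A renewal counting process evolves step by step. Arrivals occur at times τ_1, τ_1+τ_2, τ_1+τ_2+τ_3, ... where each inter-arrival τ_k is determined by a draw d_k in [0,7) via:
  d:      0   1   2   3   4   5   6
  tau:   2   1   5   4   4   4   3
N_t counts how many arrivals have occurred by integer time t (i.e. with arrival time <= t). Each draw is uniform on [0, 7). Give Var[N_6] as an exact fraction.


Inter-arrival values over d=0..6: [2, 1, 5, 4, 4, 4, 3]
Each d has probability 1/7, so the pmf of τ is: f(1) = 1/7, f(2) = 1/7, f(3) = 1/7, f(4) = 3/7, f(5) = 1/7
Let p_n(j) = P(N_n = j), with p_0 = [1]. Condition on τ_1: p_n(0) = P(τ > n), and for j >= 1, p_n(j) = Σ_{k<=n} f(k)·p_{n−k}(j−1)
p_1 = [6/7, 1/7]  (j = 0..1)
p_2 = [5/7, 13/49, 1/49]  (j = 0..2)
p_3 = [4/7, 18/49, 20/343, 1/343]  (j = 0..3)
p_4 = [1/7, 36/49, 38/343, 27/2401, 1/2401]  (j = 0..4)
p_5 = [0, 5/7, 88/343, 65/2401, 34/16807, 1/16807]  (j = 0..5)
p_6 = [0, 26/49, 135/343, 167/2401, 99/16807, 41/117649, 1/117649]  (j = 0..6)
E[N_6] = Σ j·p_6(j) = 182568/117649;  E[N_6²] = Σ j²·p_6(j) = 333442/117649
Var[N_6] = 333442/117649 − (182568/117649)² = 5898043234/13841287201

5898043234/13841287201


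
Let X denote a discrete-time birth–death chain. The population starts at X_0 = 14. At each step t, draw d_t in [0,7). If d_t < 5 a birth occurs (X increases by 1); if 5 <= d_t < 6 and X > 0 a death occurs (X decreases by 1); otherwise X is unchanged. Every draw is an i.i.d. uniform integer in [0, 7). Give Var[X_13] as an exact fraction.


X can drop by at most 1 per step and X_0 = 14 > T = 13, so X_t >= 14 − t >= 1 > 0 for every t <= 13: the floor at 0 (the 'and X > 0' condition) never binds. Hence X_13 = X_0 + Σ_{t<13} Y_t with i.i.d. increments Y_t = y(d_t) ∈ {+1, −1, 0}.
Outcome values over d=0..6: [1, 1, 1, 1, 1, -1, 0]
Σy = 4, Σy² = 6, M = 7
μ = 4/7 = 4/7,  σ² = 6/7 − (4/7)² = 26/49
Independent increments: Var[X_13] = 13·σ² = 13·(26/49) = 338/49

338/49


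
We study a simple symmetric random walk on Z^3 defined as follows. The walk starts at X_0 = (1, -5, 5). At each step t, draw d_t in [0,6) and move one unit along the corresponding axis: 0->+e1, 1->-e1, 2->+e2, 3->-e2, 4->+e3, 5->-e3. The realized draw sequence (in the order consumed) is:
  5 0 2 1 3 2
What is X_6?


(1, -4, 4)

t=0: X=(1, -5, 5), d=5 → -e3, X_1=(1, -5, 4)
t=1: X=(1, -5, 4), d=0 → +e1, X_2=(2, -5, 4)
t=2: X=(2, -5, 4), d=2 → +e2, X_3=(2, -4, 4)
t=3: X=(2, -4, 4), d=1 → -e1, X_4=(1, -4, 4)
t=4: X=(1, -4, 4), d=3 → -e2, X_5=(1, -5, 4)
t=5: X=(1, -5, 4), d=2 → +e2, X_6=(1, -4, 4)


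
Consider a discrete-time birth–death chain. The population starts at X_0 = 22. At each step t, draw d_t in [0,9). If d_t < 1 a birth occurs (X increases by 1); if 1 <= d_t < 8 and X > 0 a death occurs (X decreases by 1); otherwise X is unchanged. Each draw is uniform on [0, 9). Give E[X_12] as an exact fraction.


14

X can drop by at most 1 per step and X_0 = 22 > T = 12, so X_t >= 22 − t >= 10 > 0 for every t <= 12: the floor at 0 (the 'and X > 0' condition) never binds. Hence X_12 = X_0 + Σ_{t<12} Y_t with i.i.d. increments Y_t = y(d_t) ∈ {+1, −1, 0}.
Outcome values over d=0..8: [1, -1, -1, -1, -1, -1, -1, -1, 0]
Σy = -6, Σy² = 8, M = 9
μ = -6/9 = -2/3,  σ² = 8/9 − (-2/3)² = 4/9
E[X_12] = 22 + 12·(-2/3) = 14


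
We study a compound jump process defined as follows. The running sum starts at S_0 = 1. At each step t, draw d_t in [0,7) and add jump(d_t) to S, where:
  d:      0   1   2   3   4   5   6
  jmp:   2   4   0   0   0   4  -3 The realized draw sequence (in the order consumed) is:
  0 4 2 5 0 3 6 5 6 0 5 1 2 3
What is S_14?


t=0: S=1, d=0, jump=2, S_1=3
t=1: S=3, d=4, jump=0, S_2=3
t=2: S=3, d=2, jump=0, S_3=3
t=3: S=3, d=5, jump=4, S_4=7
t=4: S=7, d=0, jump=2, S_5=9
t=5: S=9, d=3, jump=0, S_6=9
t=6: S=9, d=6, jump=-3, S_7=6
t=7: S=6, d=5, jump=4, S_8=10
t=8: S=10, d=6, jump=-3, S_9=7
t=9: S=7, d=0, jump=2, S_10=9
t=10: S=9, d=5, jump=4, S_11=13
t=11: S=13, d=1, jump=4, S_12=17
t=12: S=17, d=2, jump=0, S_13=17
t=13: S=17, d=3, jump=0, S_14=17

17


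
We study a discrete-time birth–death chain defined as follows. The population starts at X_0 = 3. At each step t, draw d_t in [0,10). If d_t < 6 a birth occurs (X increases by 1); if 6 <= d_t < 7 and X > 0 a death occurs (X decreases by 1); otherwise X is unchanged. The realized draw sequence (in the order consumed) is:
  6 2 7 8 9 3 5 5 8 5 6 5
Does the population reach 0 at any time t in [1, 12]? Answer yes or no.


t=0: X=3, d=6 → death, X_1=2
t=1: X=2, d=2 → birth, X_2=3
t=2: X=3, d=7 → hold, X_3=3
t=3: X=3, d=8 → hold, X_4=3
t=4: X=3, d=9 → hold, X_5=3
t=5: X=3, d=3 → birth, X_6=4
t=6: X=4, d=5 → birth, X_7=5
t=7: X=5, d=5 → birth, X_8=6
t=8: X=6, d=8 → hold, X_9=6
t=9: X=6, d=5 → birth, X_10=7
t=10: X=7, d=6 → death, X_11=6
t=11: X=6, d=5 → birth, X_12=7

no


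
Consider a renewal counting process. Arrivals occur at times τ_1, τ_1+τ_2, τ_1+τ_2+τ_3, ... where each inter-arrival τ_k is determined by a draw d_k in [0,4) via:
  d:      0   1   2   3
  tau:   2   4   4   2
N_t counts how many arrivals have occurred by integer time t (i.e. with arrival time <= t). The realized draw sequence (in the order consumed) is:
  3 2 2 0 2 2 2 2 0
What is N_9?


2

draw d_1=3: τ_1=2, arrival time A_1=2
draw d_2=2: τ_2=4, arrival time A_2=6
draw d_3=2: τ_3=4, arrival time A_3=10
draw d_4=0: τ_4=2, arrival time A_4=12
draw d_5=2: τ_5=4, arrival time A_5=16
draw d_6=2: τ_6=4, arrival time A_6=20
draw d_7=2: τ_7=4, arrival time A_7=24
draw d_8=2: τ_8=4, arrival time A_8=28
draw d_9=0: τ_9=2, arrival time A_9=30
N_t over t=0..9: 0:0 1:0 2:1 3:1 4:1 5:1 6:2 7:2 8:2 9:2


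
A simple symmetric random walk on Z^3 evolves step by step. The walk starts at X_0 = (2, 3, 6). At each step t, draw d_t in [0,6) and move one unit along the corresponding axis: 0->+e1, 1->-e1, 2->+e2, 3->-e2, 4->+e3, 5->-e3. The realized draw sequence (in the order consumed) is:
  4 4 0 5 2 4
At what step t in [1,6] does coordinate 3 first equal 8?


t=0: X=(2, 3, 6), d=4 → +e3, X_1=(2, 3, 7)
t=1: X=(2, 3, 7), d=4 → +e3, X_2=(2, 3, 8)
t=2: X=(2, 3, 8), d=0 → +e1, X_3=(3, 3, 8)
t=3: X=(3, 3, 8), d=5 → -e3, X_4=(3, 3, 7)
t=4: X=(3, 3, 7), d=2 → +e2, X_5=(3, 4, 7)
t=5: X=(3, 4, 7), d=4 → +e3, X_6=(3, 4, 8)

2


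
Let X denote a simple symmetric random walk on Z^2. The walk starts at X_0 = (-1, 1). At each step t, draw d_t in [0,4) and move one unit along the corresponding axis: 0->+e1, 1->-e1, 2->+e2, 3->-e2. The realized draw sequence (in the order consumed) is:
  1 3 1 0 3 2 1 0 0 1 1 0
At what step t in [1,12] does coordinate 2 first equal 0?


t=0: X=(-1, 1), d=1 → -e1, X_1=(-2, 1)
t=1: X=(-2, 1), d=3 → -e2, X_2=(-2, 0)
t=2: X=(-2, 0), d=1 → -e1, X_3=(-3, 0)
t=3: X=(-3, 0), d=0 → +e1, X_4=(-2, 0)
t=4: X=(-2, 0), d=3 → -e2, X_5=(-2, -1)
t=5: X=(-2, -1), d=2 → +e2, X_6=(-2, 0)
t=6: X=(-2, 0), d=1 → -e1, X_7=(-3, 0)
t=7: X=(-3, 0), d=0 → +e1, X_8=(-2, 0)
t=8: X=(-2, 0), d=0 → +e1, X_9=(-1, 0)
t=9: X=(-1, 0), d=1 → -e1, X_10=(-2, 0)
t=10: X=(-2, 0), d=1 → -e1, X_11=(-3, 0)
t=11: X=(-3, 0), d=0 → +e1, X_12=(-2, 0)

2


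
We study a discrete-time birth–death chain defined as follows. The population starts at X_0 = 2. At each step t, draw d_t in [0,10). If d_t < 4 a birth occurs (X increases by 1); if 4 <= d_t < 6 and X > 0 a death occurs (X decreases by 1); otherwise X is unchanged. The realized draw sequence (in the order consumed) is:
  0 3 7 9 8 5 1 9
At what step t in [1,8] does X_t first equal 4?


t=0: X=2, d=0 → birth, X_1=3
t=1: X=3, d=3 → birth, X_2=4
t=2: X=4, d=7 → hold, X_3=4
t=3: X=4, d=9 → hold, X_4=4
t=4: X=4, d=8 → hold, X_5=4
t=5: X=4, d=5 → death, X_6=3
t=6: X=3, d=1 → birth, X_7=4
t=7: X=4, d=9 → hold, X_8=4

2


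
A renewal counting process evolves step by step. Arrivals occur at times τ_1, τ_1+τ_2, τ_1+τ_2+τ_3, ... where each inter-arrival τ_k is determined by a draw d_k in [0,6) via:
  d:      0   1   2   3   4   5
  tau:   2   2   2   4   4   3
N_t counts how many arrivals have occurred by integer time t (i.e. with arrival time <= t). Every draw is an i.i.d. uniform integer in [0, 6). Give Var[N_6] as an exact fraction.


1751/5184

Inter-arrival values over d=0..5: [2, 2, 2, 4, 4, 3]
Each d has probability 1/6, so the pmf of τ is: f(2) = 1/2, f(3) = 1/6, f(4) = 1/3
Let p_n(j) = P(N_n = j), with p_0 = [1]. Condition on τ_1: p_n(0) = P(τ > n), and for j >= 1, p_n(j) = Σ_{k<=n} f(k)·p_{n−k}(j−1)
p_1 = [1]  (j = 0)
p_2 = [1/2, 1/2]  (j = 0..1)
p_3 = [1/3, 2/3]  (j = 0..1)
p_4 = [0, 3/4, 1/4]  (j = 0..2)
p_5 = [0, 7/12, 5/12]  (j = 0..2)
p_6 = [0, 2/9, 47/72, 1/8]  (j = 0..3)
E[N_6] = Σ j·p_6(j) = 137/72;  E[N_6²] = Σ j²·p_6(j) = 95/24
Var[N_6] = 95/24 − (137/72)² = 1751/5184


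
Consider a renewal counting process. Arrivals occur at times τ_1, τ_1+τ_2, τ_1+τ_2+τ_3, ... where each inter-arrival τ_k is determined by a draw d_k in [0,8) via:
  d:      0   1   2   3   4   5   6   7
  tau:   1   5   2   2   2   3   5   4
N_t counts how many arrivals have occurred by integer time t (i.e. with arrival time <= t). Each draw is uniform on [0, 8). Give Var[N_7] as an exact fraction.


Inter-arrival values over d=0..7: [1, 5, 2, 2, 2, 3, 5, 4]
Each d has probability 1/8, so the pmf of τ is: f(1) = 1/8, f(2) = 3/8, f(3) = 1/8, f(4) = 1/8, f(5) = 1/4
Let p_n(j) = P(N_n = j), with p_0 = [1]. Condition on τ_1: p_n(0) = P(τ > n), and for j >= 1, p_n(j) = Σ_{k<=n} f(k)·p_{n−k}(j−1)
p_1 = [7/8, 1/8]  (j = 0..1)
p_2 = [1/2, 31/64, 1/64]  (j = 0..2)
p_3 = [3/8, 33/64, 55/512, 1/512]  (j = 0..3)
p_4 = [1/4, 15/32, 67/256, 79/4096, 1/4096]  (j = 0..4)
p_5 = [0, 19/32, 21/64, 307/4096, 103/32768, 1/32768]  (j = 0..5)
p_6 = [0, 27/64, 13/32, 633/4096, 69/4096, 127/262144, 1/262144]  (j = 0..6)
p_7 = [0, 13/64, 133/256, 917/4096, 1641/32768, 869/262144, 151/2097152, 1/2097152]  (j = 0..7)
E[N_7] = Σ j·p_7(j) = 4469337/2097152;  E[N_7²] = Σ j²·p_7(j) = 10869333/2097152
Var[N_7] = 10869333/2097152 − (4469337/2097152)² = 2819670220047/4398046511104

2819670220047/4398046511104


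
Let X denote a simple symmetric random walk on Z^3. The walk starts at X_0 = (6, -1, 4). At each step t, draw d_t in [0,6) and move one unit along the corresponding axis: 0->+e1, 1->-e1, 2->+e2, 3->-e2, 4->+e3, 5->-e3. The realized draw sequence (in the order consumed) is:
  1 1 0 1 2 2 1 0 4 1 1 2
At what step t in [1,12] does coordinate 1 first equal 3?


7

t=0: X=(6, -1, 4), d=1 → -e1, X_1=(5, -1, 4)
t=1: X=(5, -1, 4), d=1 → -e1, X_2=(4, -1, 4)
t=2: X=(4, -1, 4), d=0 → +e1, X_3=(5, -1, 4)
t=3: X=(5, -1, 4), d=1 → -e1, X_4=(4, -1, 4)
t=4: X=(4, -1, 4), d=2 → +e2, X_5=(4, 0, 4)
t=5: X=(4, 0, 4), d=2 → +e2, X_6=(4, 1, 4)
t=6: X=(4, 1, 4), d=1 → -e1, X_7=(3, 1, 4)
t=7: X=(3, 1, 4), d=0 → +e1, X_8=(4, 1, 4)
t=8: X=(4, 1, 4), d=4 → +e3, X_9=(4, 1, 5)
t=9: X=(4, 1, 5), d=1 → -e1, X_10=(3, 1, 5)
t=10: X=(3, 1, 5), d=1 → -e1, X_11=(2, 1, 5)
t=11: X=(2, 1, 5), d=2 → +e2, X_12=(2, 2, 5)


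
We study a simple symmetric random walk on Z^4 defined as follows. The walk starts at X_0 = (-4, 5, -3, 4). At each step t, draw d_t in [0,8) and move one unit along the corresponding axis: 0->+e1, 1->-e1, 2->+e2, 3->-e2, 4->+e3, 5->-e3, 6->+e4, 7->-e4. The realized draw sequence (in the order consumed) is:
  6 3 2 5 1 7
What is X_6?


(-5, 5, -4, 4)

t=0: X=(-4, 5, -3, 4), d=6 → +e4, X_1=(-4, 5, -3, 5)
t=1: X=(-4, 5, -3, 5), d=3 → -e2, X_2=(-4, 4, -3, 5)
t=2: X=(-4, 4, -3, 5), d=2 → +e2, X_3=(-4, 5, -3, 5)
t=3: X=(-4, 5, -3, 5), d=5 → -e3, X_4=(-4, 5, -4, 5)
t=4: X=(-4, 5, -4, 5), d=1 → -e1, X_5=(-5, 5, -4, 5)
t=5: X=(-5, 5, -4, 5), d=7 → -e4, X_6=(-5, 5, -4, 4)


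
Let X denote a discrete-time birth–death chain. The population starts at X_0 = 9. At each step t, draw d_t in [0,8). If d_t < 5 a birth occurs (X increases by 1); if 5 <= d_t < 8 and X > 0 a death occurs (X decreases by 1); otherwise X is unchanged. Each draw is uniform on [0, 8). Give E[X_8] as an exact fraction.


X can drop by at most 1 per step and X_0 = 9 > T = 8, so X_t >= 9 − t >= 1 > 0 for every t <= 8: the floor at 0 (the 'and X > 0' condition) never binds. Hence X_8 = X_0 + Σ_{t<8} Y_t with i.i.d. increments Y_t = y(d_t) ∈ {+1, −1, 0}.
Outcome values over d=0..7: [1, 1, 1, 1, 1, -1, -1, -1]
Σy = 2, Σy² = 8, M = 8
μ = 2/8 = 1/4,  σ² = 8/8 − (1/4)² = 15/16
E[X_8] = 9 + 8·(1/4) = 11

11


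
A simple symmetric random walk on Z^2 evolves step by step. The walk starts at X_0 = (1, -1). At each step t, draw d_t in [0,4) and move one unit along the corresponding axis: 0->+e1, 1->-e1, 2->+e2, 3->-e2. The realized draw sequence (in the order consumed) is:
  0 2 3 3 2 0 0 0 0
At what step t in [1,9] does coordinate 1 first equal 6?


9

t=0: X=(1, -1), d=0 → +e1, X_1=(2, -1)
t=1: X=(2, -1), d=2 → +e2, X_2=(2, 0)
t=2: X=(2, 0), d=3 → -e2, X_3=(2, -1)
t=3: X=(2, -1), d=3 → -e2, X_4=(2, -2)
t=4: X=(2, -2), d=2 → +e2, X_5=(2, -1)
t=5: X=(2, -1), d=0 → +e1, X_6=(3, -1)
t=6: X=(3, -1), d=0 → +e1, X_7=(4, -1)
t=7: X=(4, -1), d=0 → +e1, X_8=(5, -1)
t=8: X=(5, -1), d=0 → +e1, X_9=(6, -1)


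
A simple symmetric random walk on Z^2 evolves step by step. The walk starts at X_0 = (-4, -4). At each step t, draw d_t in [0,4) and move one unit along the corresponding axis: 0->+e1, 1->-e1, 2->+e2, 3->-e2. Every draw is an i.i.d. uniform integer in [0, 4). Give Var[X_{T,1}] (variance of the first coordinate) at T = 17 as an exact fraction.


Outcome values over d=0..3: [1, -1, 0, 0]
Σy = 0, Σy² = 2, M = 4
μ = 0/4 = 0,  σ² = 2/4 − (0)² = 1/2
Independent increments: Var[X_17] = 17·σ² = 17·(1/2) = 17/2

17/2


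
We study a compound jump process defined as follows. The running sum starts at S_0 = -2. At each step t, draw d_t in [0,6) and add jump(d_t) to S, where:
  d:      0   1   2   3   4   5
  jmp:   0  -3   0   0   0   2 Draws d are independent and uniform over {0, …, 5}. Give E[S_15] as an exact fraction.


Outcome values over d=0..5: [0, -3, 0, 0, 0, 2]
Σy = -1, Σy² = 13, M = 6
μ = -1/6 = -1/6,  σ² = 13/6 − (-1/6)² = 77/36
E[S_15] = -2 + 15·(-1/6) = -9/2

-9/2


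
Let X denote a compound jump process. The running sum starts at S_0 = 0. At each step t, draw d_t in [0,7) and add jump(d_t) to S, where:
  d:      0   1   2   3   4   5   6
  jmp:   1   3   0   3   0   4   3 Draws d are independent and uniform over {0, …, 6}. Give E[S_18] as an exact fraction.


Outcome values over d=0..6: [1, 3, 0, 3, 0, 4, 3]
Σy = 14, Σy² = 44, M = 7
μ = 14/7 = 2,  σ² = 44/7 − (2)² = 16/7
E[S_18] = 0 + 18·(2) = 36

36


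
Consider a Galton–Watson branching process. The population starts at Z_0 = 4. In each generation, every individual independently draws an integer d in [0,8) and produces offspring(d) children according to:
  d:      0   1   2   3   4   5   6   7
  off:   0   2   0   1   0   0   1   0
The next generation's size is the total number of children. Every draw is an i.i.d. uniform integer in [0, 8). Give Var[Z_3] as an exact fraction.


7/8

Outcome values over d=0..7: [0, 2, 0, 1, 0, 0, 1, 0]
Σy = 4, Σy² = 6, M = 8
μ = 4/8 = 1/2,  σ² = 6/8 − (1/2)² = 1/2
V_0 = 0, E_0 = 4
V_1 = 1/2·E_0 + (1/2)²·V_0 = 2;  E_1 = 2
V_2 = 1/2·E_1 + (1/2)²·V_1 = 3/2;  E_2 = 1
V_3 = 1/2·E_2 + (1/2)²·V_2 = 7/8;  E_3 = 1/2


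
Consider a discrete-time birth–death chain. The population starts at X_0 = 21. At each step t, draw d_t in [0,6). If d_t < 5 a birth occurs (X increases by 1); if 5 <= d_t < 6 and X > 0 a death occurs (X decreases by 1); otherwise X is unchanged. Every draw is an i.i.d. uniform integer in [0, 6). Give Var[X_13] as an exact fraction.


65/9

X can drop by at most 1 per step and X_0 = 21 > T = 13, so X_t >= 21 − t >= 8 > 0 for every t <= 13: the floor at 0 (the 'and X > 0' condition) never binds. Hence X_13 = X_0 + Σ_{t<13} Y_t with i.i.d. increments Y_t = y(d_t) ∈ {+1, −1, 0}.
Outcome values over d=0..5: [1, 1, 1, 1, 1, -1]
Σy = 4, Σy² = 6, M = 6
μ = 4/6 = 2/3,  σ² = 6/6 − (2/3)² = 5/9
Independent increments: Var[X_13] = 13·σ² = 13·(5/9) = 65/9
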